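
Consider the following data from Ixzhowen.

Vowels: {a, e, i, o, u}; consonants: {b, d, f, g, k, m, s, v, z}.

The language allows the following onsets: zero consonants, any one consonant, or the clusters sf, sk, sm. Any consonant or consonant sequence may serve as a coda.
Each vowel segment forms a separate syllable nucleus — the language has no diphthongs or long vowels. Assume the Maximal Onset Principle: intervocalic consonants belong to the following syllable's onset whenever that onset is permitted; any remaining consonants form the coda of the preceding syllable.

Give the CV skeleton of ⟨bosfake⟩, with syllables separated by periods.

CV.CCV.CV

Vowels present: o, a, e; each is a nucleus, giving 3 syllables.
σ1/σ2 boundary: /sf/ — entire cluster is a permitted onset → onset /sf/, coda ∅.
σ2/σ3 boundary: just /k/ — single C goes to the following onset.
Result: bo.sfa.ke.
Mapping each syllable to C/V: /bo/ → CV, /sfa/ → CCV, /ke/ → CV.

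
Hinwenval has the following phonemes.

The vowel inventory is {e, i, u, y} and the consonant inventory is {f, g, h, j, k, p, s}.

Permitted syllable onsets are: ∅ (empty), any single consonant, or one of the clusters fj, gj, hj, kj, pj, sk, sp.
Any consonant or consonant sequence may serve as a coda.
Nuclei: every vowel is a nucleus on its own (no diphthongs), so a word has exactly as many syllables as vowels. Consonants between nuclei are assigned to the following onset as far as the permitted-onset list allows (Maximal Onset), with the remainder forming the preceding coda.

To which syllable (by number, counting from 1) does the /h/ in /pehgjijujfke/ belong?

Vowels present: e, i, u, e; each is a nucleus, giving 4 syllables.
Between /e/ (V1) and /i/ (V2): cluster /hgj/ — the longest permitted-onset suffix is /gj/; onset = /gj/, preceding coda = /h/.
Between /i/ (V2) and /u/ (V3): just /j/ — single C goes to the following onset.
Between /u/ (V3) and /e/ (V4): cluster /jfk/ — the longest permitted-onset suffix is /k/; onset = /k/, preceding coda = /jf/.
Putting it together: peh.gji.jujf.ke.
The /h/ is in the coda of syllable 1 (/peh/).

1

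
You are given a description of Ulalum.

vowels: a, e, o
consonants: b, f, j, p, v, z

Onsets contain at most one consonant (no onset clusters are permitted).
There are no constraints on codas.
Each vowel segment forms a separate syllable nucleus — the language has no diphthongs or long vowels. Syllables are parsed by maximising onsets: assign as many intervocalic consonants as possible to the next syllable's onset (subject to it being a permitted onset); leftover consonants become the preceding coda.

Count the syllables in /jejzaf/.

2

Vowels present: e, a; each is a nucleus, giving 2 syllables.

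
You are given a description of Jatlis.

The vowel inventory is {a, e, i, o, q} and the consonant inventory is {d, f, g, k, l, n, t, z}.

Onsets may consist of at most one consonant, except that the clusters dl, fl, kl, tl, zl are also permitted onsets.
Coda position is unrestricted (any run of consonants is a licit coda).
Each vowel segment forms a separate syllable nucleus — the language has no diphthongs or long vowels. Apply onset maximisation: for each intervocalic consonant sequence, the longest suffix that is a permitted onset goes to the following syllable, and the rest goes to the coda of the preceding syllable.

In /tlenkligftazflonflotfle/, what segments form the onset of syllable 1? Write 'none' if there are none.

tl

Vowels present: e, i, a, o, o, e; each is a nucleus, giving 6 syllables.
/e…i/ gap (V1→V2): cluster /nkl/ — the longest permitted-onset suffix is /kl/; onset = /kl/, preceding coda = /n/.
/i…a/ gap (V2→V3): cluster /gft/ — the longest permitted-onset suffix is /t/; onset = /t/, preceding coda = /gf/.
/a…o/ gap (V3→V4): /zfl/ splits as /z/ + /fl/ (/fl/ is the longest suffix that is a licit onset).
/o…o/ gap (V4→V5): cluster /nfl/ — the longest permitted-onset suffix is /fl/; onset = /fl/, preceding coda = /n/.
/o…e/ gap (V5→V6): /tfl/ splits as /t/ + /fl/ (/fl/ is the longest suffix that is a licit onset).
Putting it together: tlen.kligf.taz.flon.flot.fle.
Syllable 1 is /tlen/: onset /tl/, nucleus /e/, coda /n/.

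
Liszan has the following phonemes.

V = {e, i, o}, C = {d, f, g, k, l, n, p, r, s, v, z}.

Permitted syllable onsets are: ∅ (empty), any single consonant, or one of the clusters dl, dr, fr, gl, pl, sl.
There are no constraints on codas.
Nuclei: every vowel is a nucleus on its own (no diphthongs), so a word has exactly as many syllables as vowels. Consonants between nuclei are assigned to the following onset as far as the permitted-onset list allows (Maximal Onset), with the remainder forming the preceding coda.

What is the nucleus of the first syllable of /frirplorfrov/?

The vowels are i, o, o — 3 nuclei, so 3 syllables.
The first nucleus (vowel 1 from the left) is /i/.

i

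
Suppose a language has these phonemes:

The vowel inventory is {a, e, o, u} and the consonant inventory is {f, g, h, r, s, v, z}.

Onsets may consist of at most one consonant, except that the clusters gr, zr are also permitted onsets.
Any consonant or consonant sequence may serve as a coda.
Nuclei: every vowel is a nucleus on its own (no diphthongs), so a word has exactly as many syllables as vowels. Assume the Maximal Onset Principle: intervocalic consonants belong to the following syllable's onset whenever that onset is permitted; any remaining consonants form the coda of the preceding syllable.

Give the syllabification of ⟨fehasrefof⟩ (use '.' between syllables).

fe.has.re.fof

Vowels present: e, a, e, o; each is a nucleus, giving 4 syllables.
V1 /e/ – V2 /a/: /h/ → onset of the next syllable (single consonants are always licit onsets).
V2 /a/ – V3 /e/: /sr/ — longest licit onset from the right is /r/, leaving /s/ as coda.
V3 /e/ – V4 /o/: just /f/ — single C goes to the following onset.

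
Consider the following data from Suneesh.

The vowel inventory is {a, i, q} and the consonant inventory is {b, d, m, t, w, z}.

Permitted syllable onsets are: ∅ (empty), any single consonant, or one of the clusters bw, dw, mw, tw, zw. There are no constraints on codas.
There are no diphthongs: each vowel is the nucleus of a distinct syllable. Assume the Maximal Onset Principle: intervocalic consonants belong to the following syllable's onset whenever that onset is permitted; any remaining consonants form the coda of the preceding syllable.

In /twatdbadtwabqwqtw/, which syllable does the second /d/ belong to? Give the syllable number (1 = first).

The vowels are a, a, a, q, q — 5 nuclei, so 5 syllables.
/a…a/ gap (V1→V2): /tdb/; trying suffixes from longest down, /b/ is the first permitted one, so coda /td/ | onset /b/.
/a…a/ gap (V2→V3): cluster /dtw/ — the longest permitted-onset suffix is /tw/; onset = /tw/, preceding coda = /d/.
/a…q/ gap (V3→V4): /b/ is a single consonant, so it becomes the next onset.
/q…q/ gap (V4→V5): just /w/ — single C goes to the following onset.
Result: twatd.bad.twa.bq.wqtw.
The second /d/ is in the coda of syllable 2 (/bad/).

2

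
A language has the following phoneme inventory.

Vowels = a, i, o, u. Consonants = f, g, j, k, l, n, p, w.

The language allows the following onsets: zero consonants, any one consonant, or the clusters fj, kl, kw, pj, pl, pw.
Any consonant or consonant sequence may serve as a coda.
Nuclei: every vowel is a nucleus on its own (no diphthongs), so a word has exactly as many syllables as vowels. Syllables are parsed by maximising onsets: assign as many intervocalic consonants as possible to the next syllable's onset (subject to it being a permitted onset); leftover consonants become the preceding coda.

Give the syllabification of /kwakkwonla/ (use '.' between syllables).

Nuclei (vowels): a, o, a → 3 syllables.
σ1/σ2 boundary: /kkw/ — longest licit onset from the right is /kw/, leaving /k/ as coda.
σ2/σ3 boundary: /nl/ — longest licit onset from the right is /l/, leaving /n/ as coda.

kwak.kwon.la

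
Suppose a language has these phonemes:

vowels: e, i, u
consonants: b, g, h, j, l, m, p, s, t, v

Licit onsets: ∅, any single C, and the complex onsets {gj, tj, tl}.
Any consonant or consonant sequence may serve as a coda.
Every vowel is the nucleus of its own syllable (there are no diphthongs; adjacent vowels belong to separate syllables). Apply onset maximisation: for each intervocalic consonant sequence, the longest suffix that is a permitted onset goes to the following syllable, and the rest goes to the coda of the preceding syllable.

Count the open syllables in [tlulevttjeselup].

3

Vowels present: u, e, e, e, u; each is a nucleus, giving 5 syllables.
V1 /u/ – V2 /e/: /l/ is a single consonant, so it becomes the next onset.
V2 /e/ – V3 /e/: /vttj/; trying suffixes from longest down, /tj/ is the first permitted one, so coda /vt/ | onset /tj/.
V3 /e/ – V4 /e/: /s/ → onset of the next syllable (single consonants are always licit onsets).
V4 /e/ – V5 /u/: /l/ is a single consonant, so it becomes the next onset.
Syllabification: tlu.levt.tje.se.lup.
Classifying each syllable: /tlu/ (open), /levt/ (closed), /tje/ (open), /se/ (open), /lup/ (closed).
Open syllables: 3.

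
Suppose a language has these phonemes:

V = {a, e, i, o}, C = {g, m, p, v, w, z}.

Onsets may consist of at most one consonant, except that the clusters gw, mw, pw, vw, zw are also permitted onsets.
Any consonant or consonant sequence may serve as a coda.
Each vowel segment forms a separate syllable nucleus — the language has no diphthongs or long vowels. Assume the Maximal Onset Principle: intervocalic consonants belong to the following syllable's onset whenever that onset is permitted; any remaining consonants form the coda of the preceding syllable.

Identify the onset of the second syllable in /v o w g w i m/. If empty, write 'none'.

Nuclei (vowels): o, i → 2 syllables.
σ1/σ2 boundary: cluster /wgw/ — the longest permitted-onset suffix is /gw/; onset = /gw/, preceding coda = /w/.
Result: vow.gwim.
Syllable 2 is /gwim/: onset /gw/, nucleus /i/, coda /m/.

gw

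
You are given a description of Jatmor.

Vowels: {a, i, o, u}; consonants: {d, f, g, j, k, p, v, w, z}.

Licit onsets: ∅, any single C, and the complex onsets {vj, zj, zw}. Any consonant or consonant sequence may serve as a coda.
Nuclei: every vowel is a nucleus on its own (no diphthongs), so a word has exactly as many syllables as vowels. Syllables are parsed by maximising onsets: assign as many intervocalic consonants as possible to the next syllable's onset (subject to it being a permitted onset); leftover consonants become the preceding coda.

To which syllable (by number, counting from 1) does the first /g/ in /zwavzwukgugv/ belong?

3

Vowels present: a, u, u; each is a nucleus, giving 3 syllables.
Between /a/ (V1) and /u/ (V2): /vzw/; trying suffixes from longest down, /zw/ is the first permitted one, so coda /v/ | onset /zw/.
Between /u/ (V2) and /u/ (V3): /kg/ splits as /k/ + /g/ (/g/ is the longest suffix that is a licit onset).
So the parse is zwav.zwuk.gugv.
The first /g/ is in the onset of syllable 3 (/gugv/).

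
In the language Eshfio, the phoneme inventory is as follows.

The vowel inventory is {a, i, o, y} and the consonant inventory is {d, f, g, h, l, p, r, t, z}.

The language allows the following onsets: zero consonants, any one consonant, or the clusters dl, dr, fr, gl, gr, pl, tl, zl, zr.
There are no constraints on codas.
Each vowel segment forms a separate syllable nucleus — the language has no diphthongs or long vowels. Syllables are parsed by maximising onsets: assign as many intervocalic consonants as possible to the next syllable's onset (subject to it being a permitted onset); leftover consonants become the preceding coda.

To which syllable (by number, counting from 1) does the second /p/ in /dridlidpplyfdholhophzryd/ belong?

3

Nuclei (vowels): i, i, y, o, o, y → 6 syllables.
/i…i/ gap (V1→V2): /dl/ is a licit onset in full, so it all attaches to the next syllable.
/i…y/ gap (V2→V3): /dppl/; trying suffixes from longest down, /pl/ is the first permitted one, so coda /dp/ | onset /pl/.
/y…o/ gap (V3→V4): /fdh/ splits as /fd/ + /h/ (/h/ is the longest suffix that is a licit onset).
/o…o/ gap (V4→V5): /lh/ — longest licit onset from the right is /h/, leaving /l/ as coda.
/o…y/ gap (V5→V6): /phzr/ splits as /ph/ + /zr/ (/zr/ is the longest suffix that is a licit onset).
Result: dri.dlidp.plyfd.hol.hoph.zryd.
The second /p/ is in the onset of syllable 3 (/plyfd/).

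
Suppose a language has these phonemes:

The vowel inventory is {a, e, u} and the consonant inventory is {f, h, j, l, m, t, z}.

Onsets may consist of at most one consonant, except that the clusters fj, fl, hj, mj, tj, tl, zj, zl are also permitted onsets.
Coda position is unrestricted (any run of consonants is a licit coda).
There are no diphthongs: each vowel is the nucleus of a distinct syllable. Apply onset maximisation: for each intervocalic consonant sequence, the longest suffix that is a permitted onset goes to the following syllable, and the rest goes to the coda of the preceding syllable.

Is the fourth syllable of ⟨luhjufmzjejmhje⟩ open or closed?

Nuclei (vowels): u, u, e, e → 4 syllables.
/u…u/ gap (V1→V2): cluster /hj/ — /hj/ is itself a permitted onset, so the whole cluster goes right; preceding coda = ∅.
/u…e/ gap (V2→V3): cluster /fmzj/ — the longest permitted-onset suffix is /zj/; onset = /zj/, preceding coda = /fm/.
/e…e/ gap (V3→V4): /jmhj/; trying suffixes from longest down, /hj/ is the first permitted one, so coda /jm/ | onset /hj/.
Result: lu.hjufm.zjejm.hje.
Syllable 4 is /hje/; it ends in its nucleus with no coda, so it is open.

open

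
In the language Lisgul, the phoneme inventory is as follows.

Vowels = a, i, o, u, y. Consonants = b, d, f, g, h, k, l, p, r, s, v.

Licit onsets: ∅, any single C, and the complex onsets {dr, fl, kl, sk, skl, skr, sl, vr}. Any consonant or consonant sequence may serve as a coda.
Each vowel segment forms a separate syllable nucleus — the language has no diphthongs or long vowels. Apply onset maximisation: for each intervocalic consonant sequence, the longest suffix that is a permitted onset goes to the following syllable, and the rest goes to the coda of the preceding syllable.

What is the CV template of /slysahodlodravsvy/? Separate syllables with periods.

Nuclei (vowels): y, a, o, o, a, y → 6 syllables.
Between /y/ (V1) and /a/ (V2): /s/ is a single consonant, so it becomes the next onset.
Between /a/ (V2) and /o/ (V3): just /h/ — single C goes to the following onset.
Between /o/ (V3) and /o/ (V4): /dl/; trying suffixes from longest down, /l/ is the first permitted one, so coda /d/ | onset /l/.
Between /o/ (V4) and /a/ (V5): cluster /dr/ — /dr/ is itself a permitted onset, so the whole cluster goes right; preceding coda = ∅.
Between /a/ (V5) and /y/ (V6): /vsv/ splits as /vs/ + /v/ (/v/ is the longest suffix that is a licit onset).
Result: sly.sa.hod.lo.dravs.vy.
Mapping each syllable to C/V: /sly/ → CCV, /sa/ → CV, /hod/ → CVC, /lo/ → CV, /dravs/ → CCVCC, /vy/ → CV.

CCV.CV.CVC.CV.CCVCC.CV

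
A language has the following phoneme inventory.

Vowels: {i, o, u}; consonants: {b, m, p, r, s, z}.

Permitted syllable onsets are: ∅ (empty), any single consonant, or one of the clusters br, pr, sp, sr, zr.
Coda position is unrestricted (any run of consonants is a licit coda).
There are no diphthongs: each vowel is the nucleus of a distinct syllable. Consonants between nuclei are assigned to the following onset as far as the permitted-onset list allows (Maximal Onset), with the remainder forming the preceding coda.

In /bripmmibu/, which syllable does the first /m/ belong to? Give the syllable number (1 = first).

The vowels are i, i, u — 3 nuclei, so 3 syllables.
Between /i/ (V1) and /i/ (V2): /pmm/ splits as /pm/ + /m/ (/m/ is the longest suffix that is a licit onset).
Between /i/ (V2) and /u/ (V3): /b/ → onset of the next syllable (single consonants are always licit onsets).
So the parse is bripm.mi.bu.
The first /m/ is in the coda of syllable 1 (/bripm/).

1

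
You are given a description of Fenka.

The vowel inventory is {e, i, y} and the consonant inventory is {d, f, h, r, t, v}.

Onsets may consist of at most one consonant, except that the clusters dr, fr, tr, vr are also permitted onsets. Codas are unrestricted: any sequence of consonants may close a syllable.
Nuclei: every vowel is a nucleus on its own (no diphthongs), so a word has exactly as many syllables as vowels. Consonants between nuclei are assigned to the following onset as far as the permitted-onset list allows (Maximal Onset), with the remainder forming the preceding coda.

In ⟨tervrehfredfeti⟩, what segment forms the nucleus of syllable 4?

Vowels present: e, e, e, e, i; each is a nucleus, giving 5 syllables.
The fourth nucleus (vowel 4 from the left) is /e/.

e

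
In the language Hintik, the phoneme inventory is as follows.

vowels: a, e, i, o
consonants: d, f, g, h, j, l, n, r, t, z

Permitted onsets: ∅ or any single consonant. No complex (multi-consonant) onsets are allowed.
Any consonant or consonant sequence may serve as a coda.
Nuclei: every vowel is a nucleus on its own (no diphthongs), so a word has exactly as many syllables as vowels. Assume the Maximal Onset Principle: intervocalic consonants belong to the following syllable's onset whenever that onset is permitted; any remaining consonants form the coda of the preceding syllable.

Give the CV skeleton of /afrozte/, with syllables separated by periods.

VC.CVC.CV

Nuclei (vowels): a, o, e → 3 syllables.
V1 /a/ – V2 /o/: /fr/; trying suffixes from longest down, /r/ is the first permitted one, so coda /f/ | onset /r/.
V2 /o/ – V3 /e/: /zt/ splits as /z/ + /t/ (/t/ is the longest suffix that is a licit onset).
So the parse is af.roz.te.
Mapping each syllable to C/V: /af/ → VC, /roz/ → CVC, /te/ → CV.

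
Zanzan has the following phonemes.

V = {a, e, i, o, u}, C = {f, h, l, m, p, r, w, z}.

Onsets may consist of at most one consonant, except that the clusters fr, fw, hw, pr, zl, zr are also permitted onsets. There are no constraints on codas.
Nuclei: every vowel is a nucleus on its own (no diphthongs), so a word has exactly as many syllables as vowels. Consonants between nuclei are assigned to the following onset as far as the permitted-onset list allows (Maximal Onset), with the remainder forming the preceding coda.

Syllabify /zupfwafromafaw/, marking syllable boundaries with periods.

The vowels are u, a, o, a, a — 5 nuclei, so 5 syllables.
/u…a/ gap (V1→V2): cluster /pfw/ — the longest permitted-onset suffix is /fw/; onset = /fw/, preceding coda = /p/.
/a…o/ gap (V2→V3): /fr/ is a licit onset in full, so it all attaches to the next syllable.
/o…a/ gap (V3→V4): just /m/ — single C goes to the following onset.
/a…a/ gap (V4→V5): /f/ → onset of the next syllable (single consonants are always licit onsets).

zup.fwa.fro.ma.faw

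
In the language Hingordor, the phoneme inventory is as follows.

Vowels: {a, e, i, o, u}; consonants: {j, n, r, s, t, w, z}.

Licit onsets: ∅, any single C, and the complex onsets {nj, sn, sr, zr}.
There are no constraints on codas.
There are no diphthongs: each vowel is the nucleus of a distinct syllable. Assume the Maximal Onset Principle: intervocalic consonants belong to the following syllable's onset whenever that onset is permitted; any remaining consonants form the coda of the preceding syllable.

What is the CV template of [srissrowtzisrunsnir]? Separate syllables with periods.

CCVC.CCVCC.CV.CCVC.CCVC

The vowels are i, o, i, u, i — 5 nuclei, so 5 syllables.
/i…o/ gap (V1→V2): /ssr/; trying suffixes from longest down, /sr/ is the first permitted one, so coda /s/ | onset /sr/.
/o…i/ gap (V2→V3): cluster /wtz/ — the longest permitted-onset suffix is /z/; onset = /z/, preceding coda = /wt/.
/i…u/ gap (V3→V4): cluster /sr/ — /sr/ is itself a permitted onset, so the whole cluster goes right; preceding coda = ∅.
/u…i/ gap (V4→V5): cluster /nsn/ — the longest permitted-onset suffix is /sn/; onset = /sn/, preceding coda = /n/.
Syllabification: sris.srowt.zi.srun.snir.
Mapping each syllable to C/V: /sris/ → CCVC, /srowt/ → CCVCC, /zi/ → CV, /srun/ → CCVC, /snir/ → CCVC.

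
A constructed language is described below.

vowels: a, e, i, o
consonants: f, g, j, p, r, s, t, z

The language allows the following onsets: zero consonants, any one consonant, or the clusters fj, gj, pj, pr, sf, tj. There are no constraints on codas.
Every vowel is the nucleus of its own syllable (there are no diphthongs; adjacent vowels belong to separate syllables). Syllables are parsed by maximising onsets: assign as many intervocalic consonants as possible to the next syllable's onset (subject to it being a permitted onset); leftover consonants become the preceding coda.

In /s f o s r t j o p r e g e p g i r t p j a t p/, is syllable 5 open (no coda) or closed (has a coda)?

closed

Nuclei (vowels): o, o, e, e, i, a → 6 syllables.
V1 /o/ – V2 /o/: cluster /srtj/ — the longest permitted-onset suffix is /tj/; onset = /tj/, preceding coda = /sr/.
V2 /o/ – V3 /e/: cluster /pr/ — /pr/ is itself a permitted onset, so the whole cluster goes right; preceding coda = ∅.
V3 /e/ – V4 /e/: /g/ → onset of the next syllable (single consonants are always licit onsets).
V4 /e/ – V5 /i/: /pg/ — longest licit onset from the right is /g/, leaving /p/ as coda.
V5 /i/ – V6 /a/: cluster /rtpj/ — the longest permitted-onset suffix is /pj/; onset = /pj/, preceding coda = /rt/.
Result: sfosr.tjo.pre.gep.girt.pjatp.
Syllable 5 is /girt/ with coda /rt/, so it is closed.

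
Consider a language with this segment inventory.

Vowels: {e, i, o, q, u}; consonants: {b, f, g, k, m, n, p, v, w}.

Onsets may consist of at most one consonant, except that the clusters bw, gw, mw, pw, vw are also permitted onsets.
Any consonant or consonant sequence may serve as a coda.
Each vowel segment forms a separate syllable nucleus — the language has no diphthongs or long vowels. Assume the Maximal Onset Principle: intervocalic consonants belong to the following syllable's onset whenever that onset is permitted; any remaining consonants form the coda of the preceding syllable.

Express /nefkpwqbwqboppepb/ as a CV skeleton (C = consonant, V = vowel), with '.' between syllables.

Vowels present: e, q, q, o, e; each is a nucleus, giving 5 syllables.
σ1/σ2 boundary: /fkpw/; trying suffixes from longest down, /pw/ is the first permitted one, so coda /fk/ | onset /pw/.
σ2/σ3 boundary: cluster /bw/ — /bw/ is itself a permitted onset, so the whole cluster goes right; preceding coda = ∅.
σ3/σ4 boundary: /b/ is a single consonant, so it becomes the next onset.
σ4/σ5 boundary: /pp/ — longest licit onset from the right is /p/, leaving /p/ as coda.
Result: nefk.pwq.bwq.bop.pepb.
Mapping each syllable to C/V: /nefk/ → CVCC, /pwq/ → CCV, /bwq/ → CCV, /bop/ → CVC, /pepb/ → CVCC.

CVCC.CCV.CCV.CVC.CVCC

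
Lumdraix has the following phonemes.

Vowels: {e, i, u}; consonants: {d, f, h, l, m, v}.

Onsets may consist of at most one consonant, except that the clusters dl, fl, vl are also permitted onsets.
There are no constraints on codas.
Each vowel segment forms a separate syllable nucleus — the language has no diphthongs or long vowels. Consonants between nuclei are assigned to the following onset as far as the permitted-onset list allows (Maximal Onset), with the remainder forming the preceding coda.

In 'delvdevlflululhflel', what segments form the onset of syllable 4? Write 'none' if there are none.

l

Nuclei (vowels): e, e, u, u, e → 5 syllables.
/e…e/ gap (V1→V2): /lvd/ splits as /lv/ + /d/ (/d/ is the longest suffix that is a licit onset).
/e…u/ gap (V2→V3): /vlfl/ — longest licit onset from the right is /fl/, leaving /vl/ as coda.
/u…u/ gap (V3→V4): /l/ → onset of the next syllable (single consonants are always licit onsets).
/u…e/ gap (V4→V5): /lhfl/ splits as /lh/ + /fl/ (/fl/ is the longest suffix that is a licit onset).
Syllabification: delv.devl.flu.lulh.flel.
Syllable 4 is /lulh/: onset /l/, nucleus /u/, coda /lh/.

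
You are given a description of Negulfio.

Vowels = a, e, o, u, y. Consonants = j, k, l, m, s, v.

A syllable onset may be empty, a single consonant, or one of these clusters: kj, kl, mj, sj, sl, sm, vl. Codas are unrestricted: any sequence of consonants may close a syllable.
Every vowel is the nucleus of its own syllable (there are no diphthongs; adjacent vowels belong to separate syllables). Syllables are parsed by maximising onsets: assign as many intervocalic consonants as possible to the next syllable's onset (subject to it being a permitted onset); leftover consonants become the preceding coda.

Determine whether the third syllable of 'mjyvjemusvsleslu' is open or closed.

closed

The vowels are y, e, u, e, u — 5 nuclei, so 5 syllables.
Between /y/ (V1) and /e/ (V2): /vj/ splits as /v/ + /j/ (/j/ is the longest suffix that is a licit onset).
Between /e/ (V2) and /u/ (V3): /m/ → onset of the next syllable (single consonants are always licit onsets).
Between /u/ (V3) and /e/ (V4): /svsl/; trying suffixes from longest down, /sl/ is the first permitted one, so coda /sv/ | onset /sl/.
Between /e/ (V4) and /u/ (V5): /sl/ is a licit onset in full, so it all attaches to the next syllable.
Putting it together: mjyv.je.musv.sle.slu.
Syllable 3 is /musv/ with coda /sv/, so it is closed.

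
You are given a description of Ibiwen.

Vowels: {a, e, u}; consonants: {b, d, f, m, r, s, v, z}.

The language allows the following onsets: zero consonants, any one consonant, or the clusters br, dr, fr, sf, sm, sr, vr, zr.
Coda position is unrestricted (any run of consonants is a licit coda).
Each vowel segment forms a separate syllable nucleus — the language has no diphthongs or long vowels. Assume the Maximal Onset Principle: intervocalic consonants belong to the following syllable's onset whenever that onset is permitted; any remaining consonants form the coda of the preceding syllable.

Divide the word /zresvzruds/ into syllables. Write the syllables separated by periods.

zresv.zruds

Nuclei (vowels): e, u → 2 syllables.
V1 /e/ – V2 /u/: /svzr/ splits as /sv/ + /zr/ (/zr/ is the longest suffix that is a licit onset).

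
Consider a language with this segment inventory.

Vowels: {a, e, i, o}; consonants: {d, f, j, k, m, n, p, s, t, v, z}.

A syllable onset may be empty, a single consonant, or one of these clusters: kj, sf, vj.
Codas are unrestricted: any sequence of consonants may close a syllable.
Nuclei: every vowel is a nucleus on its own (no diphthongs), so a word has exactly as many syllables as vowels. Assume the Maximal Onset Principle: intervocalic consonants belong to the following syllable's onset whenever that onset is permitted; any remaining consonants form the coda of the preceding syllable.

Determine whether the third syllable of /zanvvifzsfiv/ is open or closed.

closed

Nuclei (vowels): a, i, i → 3 syllables.
/a…i/ gap (V1→V2): /nvv/ — longest licit onset from the right is /v/, leaving /nv/ as coda.
/i…i/ gap (V2→V3): /fzsf/; trying suffixes from longest down, /sf/ is the first permitted one, so coda /fz/ | onset /sf/.
Syllabification: zanv.vifz.sfiv.
Syllable 3 is /sfiv/ with coda /v/, so it is closed.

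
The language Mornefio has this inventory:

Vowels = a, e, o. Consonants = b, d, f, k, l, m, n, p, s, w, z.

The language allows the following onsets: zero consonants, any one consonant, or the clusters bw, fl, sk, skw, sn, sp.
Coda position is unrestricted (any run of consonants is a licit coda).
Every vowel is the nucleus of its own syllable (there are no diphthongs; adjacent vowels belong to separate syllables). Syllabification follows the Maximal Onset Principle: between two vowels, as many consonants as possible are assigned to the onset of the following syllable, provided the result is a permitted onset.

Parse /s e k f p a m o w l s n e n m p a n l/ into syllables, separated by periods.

The vowels are e, a, o, e, a — 5 nuclei, so 5 syllables.
σ1/σ2 boundary: /kfp/; trying suffixes from longest down, /p/ is the first permitted one, so coda /kf/ | onset /p/.
σ2/σ3 boundary: just /m/ — single C goes to the following onset.
σ3/σ4 boundary: cluster /wlsn/ — the longest permitted-onset suffix is /sn/; onset = /sn/, preceding coda = /wl/.
σ4/σ5 boundary: /nmp/ — longest licit onset from the right is /p/, leaving /nm/ as coda.

sekf.pa.mowl.snenm.panl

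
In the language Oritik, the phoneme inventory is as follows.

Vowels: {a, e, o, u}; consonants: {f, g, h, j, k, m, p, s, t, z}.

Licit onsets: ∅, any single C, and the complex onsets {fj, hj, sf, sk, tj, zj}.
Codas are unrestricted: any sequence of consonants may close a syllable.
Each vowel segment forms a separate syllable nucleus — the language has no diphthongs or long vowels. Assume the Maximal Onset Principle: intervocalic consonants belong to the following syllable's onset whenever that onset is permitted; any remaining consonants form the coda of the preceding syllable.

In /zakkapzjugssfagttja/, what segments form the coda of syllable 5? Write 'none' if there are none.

none

The vowels are a, a, u, a, a — 5 nuclei, so 5 syllables.
σ1/σ2 boundary: cluster /kk/ — the longest permitted-onset suffix is /k/; onset = /k/, preceding coda = /k/.
σ2/σ3 boundary: /pzj/; trying suffixes from longest down, /zj/ is the first permitted one, so coda /p/ | onset /zj/.
σ3/σ4 boundary: /gssf/ — longest licit onset from the right is /sf/, leaving /gs/ as coda.
σ4/σ5 boundary: /gttj/ — longest licit onset from the right is /tj/, leaving /gt/ as coda.
Result: zak.kap.zjugs.sfagt.tja.
Syllable 5 is /tja/: onset /tj/, nucleus /a/, coda ∅.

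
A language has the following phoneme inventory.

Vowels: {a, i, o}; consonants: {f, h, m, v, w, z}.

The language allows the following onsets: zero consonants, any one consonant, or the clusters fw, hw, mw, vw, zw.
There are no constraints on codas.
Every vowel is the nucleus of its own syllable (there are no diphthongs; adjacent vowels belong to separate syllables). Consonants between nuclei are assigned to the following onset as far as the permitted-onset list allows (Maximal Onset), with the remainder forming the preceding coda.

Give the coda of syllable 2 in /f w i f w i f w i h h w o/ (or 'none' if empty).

Nuclei (vowels): i, i, i, o → 4 syllables.
V1 /i/ – V2 /i/: /fw/ — entire cluster is a permitted onset → onset /fw/, coda ∅.
V2 /i/ – V3 /i/: cluster /fw/ — /fw/ is itself a permitted onset, so the whole cluster goes right; preceding coda = ∅.
V3 /i/ – V4 /o/: cluster /hhw/ — the longest permitted-onset suffix is /hw/; onset = /hw/, preceding coda = /h/.
So the parse is fwi.fwi.fwih.hwo.
Syllable 2 is /fwi/: onset /fw/, nucleus /i/, coda ∅.

none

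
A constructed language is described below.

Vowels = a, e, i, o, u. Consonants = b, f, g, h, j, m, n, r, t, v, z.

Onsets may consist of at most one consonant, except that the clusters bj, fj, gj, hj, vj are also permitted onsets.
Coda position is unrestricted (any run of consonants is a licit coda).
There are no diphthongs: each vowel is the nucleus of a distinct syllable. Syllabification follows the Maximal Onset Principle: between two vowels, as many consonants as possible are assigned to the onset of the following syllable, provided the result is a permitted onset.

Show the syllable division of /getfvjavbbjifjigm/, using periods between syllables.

getf.vjavb.bji.fjigm

Nuclei (vowels): e, a, i, i → 4 syllables.
/e…a/ gap (V1→V2): /tfvj/ — longest licit onset from the right is /vj/, leaving /tf/ as coda.
/a…i/ gap (V2→V3): /vbbj/ — longest licit onset from the right is /bj/, leaving /vb/ as coda.
/i…i/ gap (V3→V4): cluster /fj/ — /fj/ is itself a permitted onset, so the whole cluster goes right; preceding coda = ∅.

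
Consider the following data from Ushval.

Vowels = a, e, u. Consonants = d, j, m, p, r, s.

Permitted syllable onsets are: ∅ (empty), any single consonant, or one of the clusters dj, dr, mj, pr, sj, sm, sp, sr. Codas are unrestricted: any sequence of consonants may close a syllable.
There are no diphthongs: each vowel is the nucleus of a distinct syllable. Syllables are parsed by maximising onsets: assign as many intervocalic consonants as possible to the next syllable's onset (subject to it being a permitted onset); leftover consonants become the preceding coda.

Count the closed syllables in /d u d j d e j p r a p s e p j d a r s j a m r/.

6

The vowels are u, e, a, e, a, a — 6 nuclei, so 6 syllables.
V1 /u/ – V2 /e/: cluster /djd/ — the longest permitted-onset suffix is /d/; onset = /d/, preceding coda = /dj/.
V2 /e/ – V3 /a/: /jpr/ splits as /j/ + /pr/ (/pr/ is the longest suffix that is a licit onset).
V3 /a/ – V4 /e/: /ps/ — longest licit onset from the right is /s/, leaving /p/ as coda.
V4 /e/ – V5 /a/: cluster /pjd/ — the longest permitted-onset suffix is /d/; onset = /d/, preceding coda = /pj/.
V5 /a/ – V6 /a/: cluster /rsj/ — the longest permitted-onset suffix is /sj/; onset = /sj/, preceding coda = /r/.
Putting it together: dudj.dej.prap.sepj.dar.sjamr.
Classifying each syllable: /dudj/ (closed), /dej/ (closed), /prap/ (closed), /sepj/ (closed), /dar/ (closed), /sjamr/ (closed).
Closed syllables: 6.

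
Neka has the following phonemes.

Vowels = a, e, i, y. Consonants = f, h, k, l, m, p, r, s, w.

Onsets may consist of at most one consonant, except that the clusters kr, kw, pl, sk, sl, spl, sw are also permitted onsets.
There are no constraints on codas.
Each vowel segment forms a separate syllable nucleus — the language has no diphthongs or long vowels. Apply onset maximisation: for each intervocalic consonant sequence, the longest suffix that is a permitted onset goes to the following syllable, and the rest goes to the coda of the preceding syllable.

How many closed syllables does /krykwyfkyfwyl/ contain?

Nuclei (vowels): y, y, y, y → 4 syllables.
V1 /y/ – V2 /y/: cluster /kw/ — /kw/ is itself a permitted onset, so the whole cluster goes right; preceding coda = ∅.
V2 /y/ – V3 /y/: cluster /fk/ — the longest permitted-onset suffix is /k/; onset = /k/, preceding coda = /f/.
V3 /y/ – V4 /y/: /fw/ — longest licit onset from the right is /w/, leaving /f/ as coda.
Syllabification: kry.kwyf.kyf.wyl.
Classifying each syllable: /kry/ (open), /kwyf/ (closed), /kyf/ (closed), /wyl/ (closed).
Closed syllables: 3.

3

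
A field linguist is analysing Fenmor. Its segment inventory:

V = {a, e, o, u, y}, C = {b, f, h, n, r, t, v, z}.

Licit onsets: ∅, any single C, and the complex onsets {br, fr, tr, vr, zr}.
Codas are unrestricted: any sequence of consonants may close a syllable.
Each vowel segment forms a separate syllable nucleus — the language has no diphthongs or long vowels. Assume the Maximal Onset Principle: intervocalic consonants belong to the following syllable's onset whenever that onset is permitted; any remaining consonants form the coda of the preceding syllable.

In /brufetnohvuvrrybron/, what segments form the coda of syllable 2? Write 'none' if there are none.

t

Nuclei (vowels): u, e, o, u, y, o → 6 syllables.
V1 /u/ – V2 /e/: just /f/ — single C goes to the following onset.
V2 /e/ – V3 /o/: /tn/ — longest licit onset from the right is /n/, leaving /t/ as coda.
V3 /o/ – V4 /u/: /hv/ splits as /h/ + /v/ (/v/ is the longest suffix that is a licit onset).
V4 /u/ – V5 /y/: /vrr/; trying suffixes from longest down, /r/ is the first permitted one, so coda /vr/ | onset /r/.
V5 /y/ – V6 /o/: cluster /br/ — /br/ is itself a permitted onset, so the whole cluster goes right; preceding coda = ∅.
So the parse is bru.fet.noh.vuvr.ry.bron.
Syllable 2 is /fet/: onset /f/, nucleus /e/, coda /t/.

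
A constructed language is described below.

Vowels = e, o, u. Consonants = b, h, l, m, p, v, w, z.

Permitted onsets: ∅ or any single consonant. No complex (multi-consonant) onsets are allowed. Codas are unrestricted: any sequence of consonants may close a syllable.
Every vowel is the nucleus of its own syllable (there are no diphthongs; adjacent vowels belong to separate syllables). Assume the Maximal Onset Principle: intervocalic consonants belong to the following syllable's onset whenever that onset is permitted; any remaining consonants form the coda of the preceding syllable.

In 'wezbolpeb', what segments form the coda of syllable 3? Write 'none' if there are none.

b

The vowels are e, o, e — 3 nuclei, so 3 syllables.
Between /e/ (V1) and /o/ (V2): /zb/ — longest licit onset from the right is /b/, leaving /z/ as coda.
Between /o/ (V2) and /e/ (V3): /lp/ splits as /l/ + /p/ (/p/ is the longest suffix that is a licit onset).
So the parse is wez.bol.peb.
Syllable 3 is /peb/: onset /p/, nucleus /e/, coda /b/.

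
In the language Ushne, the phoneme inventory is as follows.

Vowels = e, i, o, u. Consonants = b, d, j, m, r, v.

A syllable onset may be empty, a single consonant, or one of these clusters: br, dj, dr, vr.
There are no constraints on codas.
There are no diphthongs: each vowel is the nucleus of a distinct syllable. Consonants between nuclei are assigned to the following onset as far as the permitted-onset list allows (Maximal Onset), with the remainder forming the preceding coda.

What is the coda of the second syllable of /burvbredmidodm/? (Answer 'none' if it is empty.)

d

Vowels present: u, e, i, o; each is a nucleus, giving 4 syllables.
Between /u/ (V1) and /e/ (V2): /rvbr/ splits as /rv/ + /br/ (/br/ is the longest suffix that is a licit onset).
Between /e/ (V2) and /i/ (V3): cluster /dm/ — the longest permitted-onset suffix is /m/; onset = /m/, preceding coda = /d/.
Between /i/ (V3) and /o/ (V4): /d/ is a single consonant, so it becomes the next onset.
Syllabification: burv.bred.mi.dodm.
Syllable 2 is /bred/: onset /br/, nucleus /e/, coda /d/.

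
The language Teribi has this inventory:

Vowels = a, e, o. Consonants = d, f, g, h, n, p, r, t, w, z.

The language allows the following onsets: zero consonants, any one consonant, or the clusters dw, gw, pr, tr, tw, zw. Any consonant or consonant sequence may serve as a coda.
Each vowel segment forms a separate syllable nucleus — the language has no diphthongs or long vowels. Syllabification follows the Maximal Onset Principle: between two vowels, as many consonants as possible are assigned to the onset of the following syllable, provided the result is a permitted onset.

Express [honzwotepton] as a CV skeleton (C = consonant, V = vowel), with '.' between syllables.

The vowels are o, o, e, o — 4 nuclei, so 4 syllables.
/o…o/ gap (V1→V2): cluster /nzw/ — the longest permitted-onset suffix is /zw/; onset = /zw/, preceding coda = /n/.
/o…e/ gap (V2→V3): just /t/ — single C goes to the following onset.
/e…o/ gap (V3→V4): cluster /pt/ — the longest permitted-onset suffix is /t/; onset = /t/, preceding coda = /p/.
Syllabification: hon.zwo.tep.ton.
Mapping each syllable to C/V: /hon/ → CVC, /zwo/ → CCV, /tep/ → CVC, /ton/ → CVC.

CVC.CCV.CVC.CVC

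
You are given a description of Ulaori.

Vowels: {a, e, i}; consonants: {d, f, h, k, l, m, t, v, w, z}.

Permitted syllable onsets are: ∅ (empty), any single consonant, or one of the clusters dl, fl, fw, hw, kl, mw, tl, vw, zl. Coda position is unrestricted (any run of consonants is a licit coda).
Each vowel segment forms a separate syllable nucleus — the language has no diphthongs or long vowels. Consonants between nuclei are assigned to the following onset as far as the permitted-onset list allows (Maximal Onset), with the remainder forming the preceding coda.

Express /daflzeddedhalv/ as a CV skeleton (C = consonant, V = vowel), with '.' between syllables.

Nuclei (vowels): a, e, e, a → 4 syllables.
σ1/σ2 boundary: /flz/ splits as /fl/ + /z/ (/z/ is the longest suffix that is a licit onset).
σ2/σ3 boundary: /dd/; trying suffixes from longest down, /d/ is the first permitted one, so coda /d/ | onset /d/.
σ3/σ4 boundary: /dh/ — longest licit onset from the right is /h/, leaving /d/ as coda.
Putting it together: dafl.zed.ded.halv.
Mapping each syllable to C/V: /dafl/ → CVCC, /zed/ → CVC, /ded/ → CVC, /halv/ → CVCC.

CVCC.CVC.CVC.CVCC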